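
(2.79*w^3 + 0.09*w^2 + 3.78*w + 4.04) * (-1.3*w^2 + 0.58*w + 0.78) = -3.627*w^5 + 1.5012*w^4 - 2.6856*w^3 - 2.9894*w^2 + 5.2916*w + 3.1512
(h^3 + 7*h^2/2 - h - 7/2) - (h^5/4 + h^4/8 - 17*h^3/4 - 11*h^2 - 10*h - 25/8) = -h^5/4 - h^4/8 + 21*h^3/4 + 29*h^2/2 + 9*h - 3/8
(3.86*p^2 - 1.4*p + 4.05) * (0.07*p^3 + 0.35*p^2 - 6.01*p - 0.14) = 0.2702*p^5 + 1.253*p^4 - 23.4051*p^3 + 9.2911*p^2 - 24.1445*p - 0.567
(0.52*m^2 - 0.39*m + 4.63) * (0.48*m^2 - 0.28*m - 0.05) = 0.2496*m^4 - 0.3328*m^3 + 2.3056*m^2 - 1.2769*m - 0.2315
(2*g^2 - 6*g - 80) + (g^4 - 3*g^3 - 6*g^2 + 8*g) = g^4 - 3*g^3 - 4*g^2 + 2*g - 80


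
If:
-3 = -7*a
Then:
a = 3/7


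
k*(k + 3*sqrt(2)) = k^2 + 3*sqrt(2)*k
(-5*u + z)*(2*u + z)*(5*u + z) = -50*u^3 - 25*u^2*z + 2*u*z^2 + z^3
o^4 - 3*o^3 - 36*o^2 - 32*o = o*(o - 8)*(o + 1)*(o + 4)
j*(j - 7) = j^2 - 7*j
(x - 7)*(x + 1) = x^2 - 6*x - 7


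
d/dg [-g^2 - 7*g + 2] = -2*g - 7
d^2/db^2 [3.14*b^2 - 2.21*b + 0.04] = 6.28000000000000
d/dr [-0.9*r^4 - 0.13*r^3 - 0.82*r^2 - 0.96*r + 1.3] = -3.6*r^3 - 0.39*r^2 - 1.64*r - 0.96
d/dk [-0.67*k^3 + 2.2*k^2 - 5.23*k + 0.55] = -2.01*k^2 + 4.4*k - 5.23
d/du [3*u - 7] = 3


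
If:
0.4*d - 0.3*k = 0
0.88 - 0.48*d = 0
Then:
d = 1.83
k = 2.44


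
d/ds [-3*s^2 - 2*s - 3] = -6*s - 2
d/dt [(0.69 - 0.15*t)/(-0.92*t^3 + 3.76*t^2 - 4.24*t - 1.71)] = (-0.276*t^3 + 2.4684*t^2 - 5.1888*t + 3.1821)/(0.8464*t^6 - 6.9184*t^5 + 21.9392*t^4 - 28.7384*t^3 + 5.1184*t^2 + 14.5008*t + 2.9241)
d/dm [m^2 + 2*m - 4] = 2*m + 2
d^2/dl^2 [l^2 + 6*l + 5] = 2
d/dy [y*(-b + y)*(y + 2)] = -y*(b - y) + y*(y + 2) - (b - y)*(y + 2)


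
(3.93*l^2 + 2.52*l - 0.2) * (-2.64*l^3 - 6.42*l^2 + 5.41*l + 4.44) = -10.3752*l^5 - 31.8834*l^4 + 5.6109*l^3 + 32.3664*l^2 + 10.1068*l - 0.888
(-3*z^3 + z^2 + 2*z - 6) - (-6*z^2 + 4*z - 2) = -3*z^3 + 7*z^2 - 2*z - 4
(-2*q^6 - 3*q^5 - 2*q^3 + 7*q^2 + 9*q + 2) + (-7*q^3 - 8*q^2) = -2*q^6 - 3*q^5 - 9*q^3 - q^2 + 9*q + 2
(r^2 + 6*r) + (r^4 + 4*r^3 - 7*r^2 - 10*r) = r^4 + 4*r^3 - 6*r^2 - 4*r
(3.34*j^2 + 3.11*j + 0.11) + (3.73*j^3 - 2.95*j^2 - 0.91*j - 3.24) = 3.73*j^3 + 0.39*j^2 + 2.2*j - 3.13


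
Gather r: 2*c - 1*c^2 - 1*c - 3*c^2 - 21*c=-4*c^2 - 20*c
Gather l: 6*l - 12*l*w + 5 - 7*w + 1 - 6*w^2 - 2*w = l*(6 - 12*w) - 6*w^2 - 9*w + 6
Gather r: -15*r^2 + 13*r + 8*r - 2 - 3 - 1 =-15*r^2 + 21*r - 6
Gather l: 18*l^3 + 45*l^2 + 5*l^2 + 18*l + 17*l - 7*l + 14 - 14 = 18*l^3 + 50*l^2 + 28*l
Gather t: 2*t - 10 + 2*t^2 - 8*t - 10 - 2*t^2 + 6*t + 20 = 0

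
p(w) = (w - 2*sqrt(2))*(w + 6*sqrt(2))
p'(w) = 2*w + 4*sqrt(2)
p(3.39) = 6.67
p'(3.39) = 12.44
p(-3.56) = -31.46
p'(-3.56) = -1.46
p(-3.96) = -30.72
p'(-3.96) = -2.26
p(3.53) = 8.43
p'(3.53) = 12.72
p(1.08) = -16.72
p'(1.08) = 7.82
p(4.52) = 22.00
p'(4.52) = 14.70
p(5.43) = 36.20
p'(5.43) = 16.52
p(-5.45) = -25.13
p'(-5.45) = -5.24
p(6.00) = 45.94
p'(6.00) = 17.66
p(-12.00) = 52.12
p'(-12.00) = -18.34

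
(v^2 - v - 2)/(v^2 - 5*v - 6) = (v - 2)/(v - 6)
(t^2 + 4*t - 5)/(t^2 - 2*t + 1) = (t + 5)/(t - 1)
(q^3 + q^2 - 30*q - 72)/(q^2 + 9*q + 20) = (q^2 - 3*q - 18)/(q + 5)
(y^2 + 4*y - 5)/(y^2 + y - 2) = (y + 5)/(y + 2)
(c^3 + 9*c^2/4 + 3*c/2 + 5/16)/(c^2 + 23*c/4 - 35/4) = (16*c^3 + 36*c^2 + 24*c + 5)/(4*(4*c^2 + 23*c - 35))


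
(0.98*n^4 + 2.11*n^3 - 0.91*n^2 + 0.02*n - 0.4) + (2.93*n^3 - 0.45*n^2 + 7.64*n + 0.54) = 0.98*n^4 + 5.04*n^3 - 1.36*n^2 + 7.66*n + 0.14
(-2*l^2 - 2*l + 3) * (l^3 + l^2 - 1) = -2*l^5 - 4*l^4 + l^3 + 5*l^2 + 2*l - 3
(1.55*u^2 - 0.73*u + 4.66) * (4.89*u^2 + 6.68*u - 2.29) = 7.5795*u^4 + 6.7843*u^3 + 14.3615*u^2 + 32.8005*u - 10.6714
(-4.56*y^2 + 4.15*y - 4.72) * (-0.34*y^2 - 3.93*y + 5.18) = 1.5504*y^4 + 16.5098*y^3 - 38.3255*y^2 + 40.0466*y - 24.4496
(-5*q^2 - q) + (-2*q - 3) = -5*q^2 - 3*q - 3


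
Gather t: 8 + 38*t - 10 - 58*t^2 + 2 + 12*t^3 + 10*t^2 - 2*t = 12*t^3 - 48*t^2 + 36*t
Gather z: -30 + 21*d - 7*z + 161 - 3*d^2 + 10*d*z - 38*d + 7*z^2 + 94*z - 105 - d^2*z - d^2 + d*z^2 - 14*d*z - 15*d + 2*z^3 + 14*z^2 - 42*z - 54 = -4*d^2 - 32*d + 2*z^3 + z^2*(d + 21) + z*(-d^2 - 4*d + 45) - 28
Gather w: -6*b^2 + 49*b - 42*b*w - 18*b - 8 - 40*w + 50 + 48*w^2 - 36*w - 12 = -6*b^2 + 31*b + 48*w^2 + w*(-42*b - 76) + 30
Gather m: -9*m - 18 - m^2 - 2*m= -m^2 - 11*m - 18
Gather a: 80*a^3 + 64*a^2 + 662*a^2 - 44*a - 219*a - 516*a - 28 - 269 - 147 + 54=80*a^3 + 726*a^2 - 779*a - 390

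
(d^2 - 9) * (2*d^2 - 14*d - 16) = 2*d^4 - 14*d^3 - 34*d^2 + 126*d + 144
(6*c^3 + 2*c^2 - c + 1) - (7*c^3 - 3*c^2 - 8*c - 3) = -c^3 + 5*c^2 + 7*c + 4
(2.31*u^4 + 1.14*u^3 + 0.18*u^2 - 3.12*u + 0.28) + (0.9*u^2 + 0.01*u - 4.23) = 2.31*u^4 + 1.14*u^3 + 1.08*u^2 - 3.11*u - 3.95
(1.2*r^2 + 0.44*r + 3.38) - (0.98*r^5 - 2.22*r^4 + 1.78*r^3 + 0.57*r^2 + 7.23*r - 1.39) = -0.98*r^5 + 2.22*r^4 - 1.78*r^3 + 0.63*r^2 - 6.79*r + 4.77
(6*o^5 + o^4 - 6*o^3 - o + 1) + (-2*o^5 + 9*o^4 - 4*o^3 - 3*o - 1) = 4*o^5 + 10*o^4 - 10*o^3 - 4*o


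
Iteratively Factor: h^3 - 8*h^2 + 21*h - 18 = (h - 3)*(h^2 - 5*h + 6) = (h - 3)^2*(h - 2)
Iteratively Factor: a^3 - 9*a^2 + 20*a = (a)*(a^2 - 9*a + 20) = a*(a - 5)*(a - 4)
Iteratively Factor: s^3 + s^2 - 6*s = (s)*(s^2 + s - 6) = s*(s - 2)*(s + 3)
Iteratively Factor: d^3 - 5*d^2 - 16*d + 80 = (d - 4)*(d^2 - d - 20) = (d - 4)*(d + 4)*(d - 5)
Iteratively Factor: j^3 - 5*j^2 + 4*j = (j - 4)*(j^2 - j) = (j - 4)*(j - 1)*(j)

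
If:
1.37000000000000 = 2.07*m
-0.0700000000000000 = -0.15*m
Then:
No Solution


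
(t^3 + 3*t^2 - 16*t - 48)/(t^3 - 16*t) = (t + 3)/t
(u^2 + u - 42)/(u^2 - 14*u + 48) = (u + 7)/(u - 8)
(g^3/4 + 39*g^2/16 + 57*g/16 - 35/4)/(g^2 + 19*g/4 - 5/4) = (4*g^3 + 39*g^2 + 57*g - 140)/(4*(4*g^2 + 19*g - 5))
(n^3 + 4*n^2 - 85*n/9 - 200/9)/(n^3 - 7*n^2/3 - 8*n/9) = (3*n^2 + 20*n + 25)/(n*(3*n + 1))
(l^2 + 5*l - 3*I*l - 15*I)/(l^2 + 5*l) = (l - 3*I)/l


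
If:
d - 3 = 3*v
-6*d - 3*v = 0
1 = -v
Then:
No Solution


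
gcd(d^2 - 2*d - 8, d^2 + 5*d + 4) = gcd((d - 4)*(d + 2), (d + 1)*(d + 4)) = 1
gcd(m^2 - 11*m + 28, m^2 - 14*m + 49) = m - 7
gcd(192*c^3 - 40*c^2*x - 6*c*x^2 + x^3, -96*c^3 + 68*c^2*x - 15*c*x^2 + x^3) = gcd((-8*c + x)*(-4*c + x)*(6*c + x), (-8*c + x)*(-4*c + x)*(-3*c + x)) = 32*c^2 - 12*c*x + x^2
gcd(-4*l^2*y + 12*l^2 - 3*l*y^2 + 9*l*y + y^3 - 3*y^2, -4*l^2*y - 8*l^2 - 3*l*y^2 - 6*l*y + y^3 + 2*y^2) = -4*l^2 - 3*l*y + y^2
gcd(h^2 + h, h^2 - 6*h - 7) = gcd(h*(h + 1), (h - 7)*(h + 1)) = h + 1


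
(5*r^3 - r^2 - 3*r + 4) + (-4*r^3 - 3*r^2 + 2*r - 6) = r^3 - 4*r^2 - r - 2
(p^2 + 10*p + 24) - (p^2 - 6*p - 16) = 16*p + 40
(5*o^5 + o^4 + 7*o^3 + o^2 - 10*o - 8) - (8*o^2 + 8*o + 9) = 5*o^5 + o^4 + 7*o^3 - 7*o^2 - 18*o - 17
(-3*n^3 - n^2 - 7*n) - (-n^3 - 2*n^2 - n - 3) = -2*n^3 + n^2 - 6*n + 3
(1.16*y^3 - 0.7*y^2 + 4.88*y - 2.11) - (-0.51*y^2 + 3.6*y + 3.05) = 1.16*y^3 - 0.19*y^2 + 1.28*y - 5.16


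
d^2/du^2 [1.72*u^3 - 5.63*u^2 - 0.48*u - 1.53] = 10.32*u - 11.26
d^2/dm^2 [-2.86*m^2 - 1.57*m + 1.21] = -5.72000000000000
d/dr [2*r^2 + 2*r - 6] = 4*r + 2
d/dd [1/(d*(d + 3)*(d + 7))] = (-d*(d + 3) - d*(d + 7) - (d + 3)*(d + 7))/(d^2*(d + 3)^2*(d + 7)^2)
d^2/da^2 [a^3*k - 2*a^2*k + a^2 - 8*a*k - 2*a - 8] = 6*a*k - 4*k + 2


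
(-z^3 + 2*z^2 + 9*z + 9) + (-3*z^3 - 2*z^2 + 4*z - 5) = -4*z^3 + 13*z + 4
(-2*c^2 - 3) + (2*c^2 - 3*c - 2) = -3*c - 5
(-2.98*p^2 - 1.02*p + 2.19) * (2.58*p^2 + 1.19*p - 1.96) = -7.6884*p^4 - 6.1778*p^3 + 10.2772*p^2 + 4.6053*p - 4.2924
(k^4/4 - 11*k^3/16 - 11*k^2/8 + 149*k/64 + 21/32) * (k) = k^5/4 - 11*k^4/16 - 11*k^3/8 + 149*k^2/64 + 21*k/32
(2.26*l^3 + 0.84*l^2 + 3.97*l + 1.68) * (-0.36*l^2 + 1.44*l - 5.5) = -0.8136*l^5 + 2.952*l^4 - 12.6496*l^3 + 0.492*l^2 - 19.4158*l - 9.24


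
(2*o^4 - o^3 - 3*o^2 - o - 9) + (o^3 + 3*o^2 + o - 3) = 2*o^4 - 12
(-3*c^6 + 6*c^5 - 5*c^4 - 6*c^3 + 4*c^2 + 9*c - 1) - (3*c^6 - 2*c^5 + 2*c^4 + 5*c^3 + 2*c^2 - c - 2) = -6*c^6 + 8*c^5 - 7*c^4 - 11*c^3 + 2*c^2 + 10*c + 1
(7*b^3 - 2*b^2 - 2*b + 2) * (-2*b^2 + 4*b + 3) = -14*b^5 + 32*b^4 + 17*b^3 - 18*b^2 + 2*b + 6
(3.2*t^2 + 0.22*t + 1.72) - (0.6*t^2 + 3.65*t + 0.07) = 2.6*t^2 - 3.43*t + 1.65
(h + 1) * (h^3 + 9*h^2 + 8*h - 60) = h^4 + 10*h^3 + 17*h^2 - 52*h - 60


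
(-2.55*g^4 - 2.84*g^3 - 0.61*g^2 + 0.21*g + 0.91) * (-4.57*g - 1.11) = 11.6535*g^5 + 15.8093*g^4 + 5.9401*g^3 - 0.2826*g^2 - 4.3918*g - 1.0101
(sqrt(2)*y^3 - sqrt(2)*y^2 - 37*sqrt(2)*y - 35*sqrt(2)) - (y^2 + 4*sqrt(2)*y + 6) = sqrt(2)*y^3 - sqrt(2)*y^2 - y^2 - 41*sqrt(2)*y - 35*sqrt(2) - 6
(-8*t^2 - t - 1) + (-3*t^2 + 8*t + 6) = -11*t^2 + 7*t + 5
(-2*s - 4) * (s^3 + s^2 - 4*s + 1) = -2*s^4 - 6*s^3 + 4*s^2 + 14*s - 4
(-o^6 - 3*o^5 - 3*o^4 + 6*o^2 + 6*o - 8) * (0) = 0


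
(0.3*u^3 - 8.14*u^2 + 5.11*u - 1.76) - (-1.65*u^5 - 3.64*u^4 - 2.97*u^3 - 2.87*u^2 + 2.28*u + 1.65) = 1.65*u^5 + 3.64*u^4 + 3.27*u^3 - 5.27*u^2 + 2.83*u - 3.41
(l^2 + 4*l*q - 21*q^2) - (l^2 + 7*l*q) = -3*l*q - 21*q^2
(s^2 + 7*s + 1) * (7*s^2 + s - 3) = 7*s^4 + 50*s^3 + 11*s^2 - 20*s - 3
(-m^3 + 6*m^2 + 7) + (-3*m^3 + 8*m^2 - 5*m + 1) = -4*m^3 + 14*m^2 - 5*m + 8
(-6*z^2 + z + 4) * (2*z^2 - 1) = -12*z^4 + 2*z^3 + 14*z^2 - z - 4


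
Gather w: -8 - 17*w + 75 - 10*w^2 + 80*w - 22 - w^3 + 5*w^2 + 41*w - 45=-w^3 - 5*w^2 + 104*w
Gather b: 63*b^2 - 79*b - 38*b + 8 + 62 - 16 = 63*b^2 - 117*b + 54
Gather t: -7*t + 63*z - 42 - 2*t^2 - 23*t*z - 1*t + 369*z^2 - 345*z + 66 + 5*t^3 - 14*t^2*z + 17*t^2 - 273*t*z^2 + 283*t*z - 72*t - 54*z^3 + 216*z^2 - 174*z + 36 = 5*t^3 + t^2*(15 - 14*z) + t*(-273*z^2 + 260*z - 80) - 54*z^3 + 585*z^2 - 456*z + 60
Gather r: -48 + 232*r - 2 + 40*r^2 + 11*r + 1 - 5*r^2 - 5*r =35*r^2 + 238*r - 49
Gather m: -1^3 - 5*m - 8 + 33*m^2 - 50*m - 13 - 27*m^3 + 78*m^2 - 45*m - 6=-27*m^3 + 111*m^2 - 100*m - 28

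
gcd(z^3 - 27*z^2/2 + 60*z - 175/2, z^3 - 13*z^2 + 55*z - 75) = z^2 - 10*z + 25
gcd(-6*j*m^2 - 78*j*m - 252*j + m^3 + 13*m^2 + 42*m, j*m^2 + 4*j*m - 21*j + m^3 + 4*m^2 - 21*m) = m + 7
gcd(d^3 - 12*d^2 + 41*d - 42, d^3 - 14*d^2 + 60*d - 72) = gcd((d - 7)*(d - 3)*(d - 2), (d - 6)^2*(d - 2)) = d - 2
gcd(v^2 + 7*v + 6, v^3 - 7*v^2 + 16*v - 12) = 1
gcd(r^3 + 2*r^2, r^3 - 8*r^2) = r^2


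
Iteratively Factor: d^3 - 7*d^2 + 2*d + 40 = (d + 2)*(d^2 - 9*d + 20) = (d - 5)*(d + 2)*(d - 4)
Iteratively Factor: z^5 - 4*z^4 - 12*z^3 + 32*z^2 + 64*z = (z - 4)*(z^4 - 12*z^2 - 16*z) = (z - 4)*(z + 2)*(z^3 - 2*z^2 - 8*z) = (z - 4)^2*(z + 2)*(z^2 + 2*z) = (z - 4)^2*(z + 2)^2*(z)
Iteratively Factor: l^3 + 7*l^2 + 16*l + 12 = (l + 3)*(l^2 + 4*l + 4) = (l + 2)*(l + 3)*(l + 2)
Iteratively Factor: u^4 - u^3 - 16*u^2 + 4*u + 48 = (u - 2)*(u^3 + u^2 - 14*u - 24) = (u - 2)*(u + 2)*(u^2 - u - 12) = (u - 2)*(u + 2)*(u + 3)*(u - 4)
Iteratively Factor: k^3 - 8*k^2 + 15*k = (k - 3)*(k^2 - 5*k) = k*(k - 3)*(k - 5)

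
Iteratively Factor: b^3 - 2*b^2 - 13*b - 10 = (b + 2)*(b^2 - 4*b - 5) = (b - 5)*(b + 2)*(b + 1)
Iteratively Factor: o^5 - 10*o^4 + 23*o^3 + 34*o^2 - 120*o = (o - 4)*(o^4 - 6*o^3 - o^2 + 30*o) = (o - 5)*(o - 4)*(o^3 - o^2 - 6*o) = (o - 5)*(o - 4)*(o - 3)*(o^2 + 2*o) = o*(o - 5)*(o - 4)*(o - 3)*(o + 2)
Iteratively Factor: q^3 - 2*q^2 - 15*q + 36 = (q - 3)*(q^2 + q - 12) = (q - 3)^2*(q + 4)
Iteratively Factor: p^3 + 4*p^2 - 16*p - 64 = (p + 4)*(p^2 - 16) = (p - 4)*(p + 4)*(p + 4)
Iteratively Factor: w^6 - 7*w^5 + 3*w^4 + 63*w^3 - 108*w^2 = (w)*(w^5 - 7*w^4 + 3*w^3 + 63*w^2 - 108*w) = w*(w - 4)*(w^4 - 3*w^3 - 9*w^2 + 27*w) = w^2*(w - 4)*(w^3 - 3*w^2 - 9*w + 27) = w^2*(w - 4)*(w - 3)*(w^2 - 9) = w^2*(w - 4)*(w - 3)*(w + 3)*(w - 3)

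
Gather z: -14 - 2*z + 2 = -2*z - 12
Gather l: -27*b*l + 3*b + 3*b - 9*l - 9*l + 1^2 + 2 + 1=6*b + l*(-27*b - 18) + 4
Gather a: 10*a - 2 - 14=10*a - 16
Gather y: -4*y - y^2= -y^2 - 4*y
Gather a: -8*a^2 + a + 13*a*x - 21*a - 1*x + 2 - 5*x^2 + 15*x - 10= -8*a^2 + a*(13*x - 20) - 5*x^2 + 14*x - 8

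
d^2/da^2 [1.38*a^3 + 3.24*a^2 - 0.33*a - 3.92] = 8.28*a + 6.48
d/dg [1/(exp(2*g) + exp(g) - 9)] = (-2*exp(g) - 1)*exp(g)/(exp(2*g) + exp(g) - 9)^2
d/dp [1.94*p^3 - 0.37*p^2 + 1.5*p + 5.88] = 5.82*p^2 - 0.74*p + 1.5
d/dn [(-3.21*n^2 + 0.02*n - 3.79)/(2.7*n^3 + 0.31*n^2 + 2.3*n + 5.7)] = (8.66700000000001*n^4 - 0.108*n^3 + 23.3098*n^2 - 34.2442*n + 8.831)/(7.29*n^6 + 1.674*n^5 + 12.5161*n^4 + 32.206*n^3 + 8.824*n^2 + 26.22*n + 32.49)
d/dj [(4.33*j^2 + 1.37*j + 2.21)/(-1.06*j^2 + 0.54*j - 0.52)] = (3.7904*j^2 + 0.181999999999999*j - 1.9058)/(1.1236*j^4 - 1.1448*j^3 + 1.394*j^2 - 0.5616*j + 0.2704)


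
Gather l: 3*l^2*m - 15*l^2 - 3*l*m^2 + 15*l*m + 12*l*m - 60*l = l^2*(3*m - 15) + l*(-3*m^2 + 27*m - 60)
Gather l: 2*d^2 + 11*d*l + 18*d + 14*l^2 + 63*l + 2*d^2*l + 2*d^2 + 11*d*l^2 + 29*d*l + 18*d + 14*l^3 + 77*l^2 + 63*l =4*d^2 + 36*d + 14*l^3 + l^2*(11*d + 91) + l*(2*d^2 + 40*d + 126)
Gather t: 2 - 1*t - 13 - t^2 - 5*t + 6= -t^2 - 6*t - 5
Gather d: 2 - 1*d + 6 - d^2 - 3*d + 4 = -d^2 - 4*d + 12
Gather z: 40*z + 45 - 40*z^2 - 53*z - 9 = -40*z^2 - 13*z + 36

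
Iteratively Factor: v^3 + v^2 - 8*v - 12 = (v + 2)*(v^2 - v - 6) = (v + 2)^2*(v - 3)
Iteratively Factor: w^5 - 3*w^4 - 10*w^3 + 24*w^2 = (w)*(w^4 - 3*w^3 - 10*w^2 + 24*w) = w*(w + 3)*(w^3 - 6*w^2 + 8*w) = w*(w - 4)*(w + 3)*(w^2 - 2*w) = w^2*(w - 4)*(w + 3)*(w - 2)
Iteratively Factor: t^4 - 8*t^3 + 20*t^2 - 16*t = (t - 2)*(t^3 - 6*t^2 + 8*t) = t*(t - 2)*(t^2 - 6*t + 8) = t*(t - 2)^2*(t - 4)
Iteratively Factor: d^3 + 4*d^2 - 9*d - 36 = (d + 3)*(d^2 + d - 12) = (d - 3)*(d + 3)*(d + 4)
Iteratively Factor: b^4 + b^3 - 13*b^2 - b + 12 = (b - 3)*(b^3 + 4*b^2 - b - 4) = (b - 3)*(b + 1)*(b^2 + 3*b - 4) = (b - 3)*(b - 1)*(b + 1)*(b + 4)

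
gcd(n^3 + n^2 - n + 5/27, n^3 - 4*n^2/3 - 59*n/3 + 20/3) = n - 1/3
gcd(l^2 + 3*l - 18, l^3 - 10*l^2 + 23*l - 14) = 1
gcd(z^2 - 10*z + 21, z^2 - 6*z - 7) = z - 7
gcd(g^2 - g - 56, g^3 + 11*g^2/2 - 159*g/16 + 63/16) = g + 7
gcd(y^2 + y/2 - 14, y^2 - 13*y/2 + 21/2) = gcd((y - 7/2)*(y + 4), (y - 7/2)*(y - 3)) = y - 7/2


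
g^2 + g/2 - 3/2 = (g - 1)*(g + 3/2)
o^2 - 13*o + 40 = (o - 8)*(o - 5)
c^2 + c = c*(c + 1)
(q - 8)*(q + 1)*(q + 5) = q^3 - 2*q^2 - 43*q - 40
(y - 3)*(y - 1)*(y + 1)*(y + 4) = y^4 + y^3 - 13*y^2 - y + 12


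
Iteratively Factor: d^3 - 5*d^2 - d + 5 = (d - 1)*(d^2 - 4*d - 5) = (d - 5)*(d - 1)*(d + 1)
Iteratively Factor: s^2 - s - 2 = (s - 2)*(s + 1)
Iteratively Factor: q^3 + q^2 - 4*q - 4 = (q + 2)*(q^2 - q - 2) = (q + 1)*(q + 2)*(q - 2)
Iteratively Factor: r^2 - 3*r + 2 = (r - 2)*(r - 1)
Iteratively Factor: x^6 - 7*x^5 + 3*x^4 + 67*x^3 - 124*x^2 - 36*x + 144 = (x - 3)*(x^5 - 4*x^4 - 9*x^3 + 40*x^2 - 4*x - 48) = (x - 3)*(x + 3)*(x^4 - 7*x^3 + 12*x^2 + 4*x - 16) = (x - 4)*(x - 3)*(x + 3)*(x^3 - 3*x^2 + 4) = (x - 4)*(x - 3)*(x - 2)*(x + 3)*(x^2 - x - 2) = (x - 4)*(x - 3)*(x - 2)^2*(x + 3)*(x + 1)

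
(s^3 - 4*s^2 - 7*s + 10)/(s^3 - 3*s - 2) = (-s^3 + 4*s^2 + 7*s - 10)/(-s^3 + 3*s + 2)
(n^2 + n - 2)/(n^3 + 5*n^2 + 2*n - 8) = 1/(n + 4)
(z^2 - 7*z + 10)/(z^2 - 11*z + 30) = (z - 2)/(z - 6)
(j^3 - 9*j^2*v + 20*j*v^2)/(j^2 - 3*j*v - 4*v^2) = j*(j - 5*v)/(j + v)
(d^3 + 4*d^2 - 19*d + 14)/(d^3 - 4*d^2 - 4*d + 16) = (d^2 + 6*d - 7)/(d^2 - 2*d - 8)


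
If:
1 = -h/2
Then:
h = -2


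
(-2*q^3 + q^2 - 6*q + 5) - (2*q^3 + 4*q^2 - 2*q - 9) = -4*q^3 - 3*q^2 - 4*q + 14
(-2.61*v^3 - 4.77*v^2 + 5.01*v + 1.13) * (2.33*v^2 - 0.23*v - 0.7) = -6.0813*v^5 - 10.5138*v^4 + 14.5974*v^3 + 4.8196*v^2 - 3.7669*v - 0.791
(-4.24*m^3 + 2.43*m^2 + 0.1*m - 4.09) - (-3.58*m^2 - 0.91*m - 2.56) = -4.24*m^3 + 6.01*m^2 + 1.01*m - 1.53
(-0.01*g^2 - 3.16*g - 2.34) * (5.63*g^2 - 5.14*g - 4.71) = -0.0563*g^4 - 17.7394*g^3 + 3.1153*g^2 + 26.9112*g + 11.0214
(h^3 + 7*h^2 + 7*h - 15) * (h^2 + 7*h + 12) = h^5 + 14*h^4 + 68*h^3 + 118*h^2 - 21*h - 180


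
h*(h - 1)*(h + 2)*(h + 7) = h^4 + 8*h^3 + 5*h^2 - 14*h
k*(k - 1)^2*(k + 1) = k^4 - k^3 - k^2 + k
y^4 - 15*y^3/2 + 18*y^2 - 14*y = y*(y - 7/2)*(y - 2)^2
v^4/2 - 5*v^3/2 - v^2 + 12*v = v*(v/2 + 1)*(v - 4)*(v - 3)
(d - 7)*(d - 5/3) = d^2 - 26*d/3 + 35/3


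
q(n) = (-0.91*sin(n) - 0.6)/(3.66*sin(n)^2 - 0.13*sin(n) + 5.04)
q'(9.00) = 0.07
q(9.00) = -0.17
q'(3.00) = 0.15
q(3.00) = -0.14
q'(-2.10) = 0.05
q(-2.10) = 0.02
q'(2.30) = -0.01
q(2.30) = -0.18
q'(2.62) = 0.04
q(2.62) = -0.18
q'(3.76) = 0.12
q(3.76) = -0.01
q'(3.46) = 0.18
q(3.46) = -0.06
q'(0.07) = -0.17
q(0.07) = -0.13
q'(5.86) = -0.17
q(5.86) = -0.04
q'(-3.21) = 0.17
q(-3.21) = -0.13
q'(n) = (-7.32*sin(n)*cos(n) + 0.13*cos(n))*(-0.91*sin(n) - 0.6)/(3.66*sin(n)^2 - 0.13*sin(n) + 5.04)^2 - 0.91*cos(n)/(3.66*sin(n)^2 - 0.13*sin(n) + 5.04)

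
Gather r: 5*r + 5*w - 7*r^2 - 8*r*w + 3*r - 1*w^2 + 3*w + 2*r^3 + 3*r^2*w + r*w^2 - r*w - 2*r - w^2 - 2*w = 2*r^3 + r^2*(3*w - 7) + r*(w^2 - 9*w + 6) - 2*w^2 + 6*w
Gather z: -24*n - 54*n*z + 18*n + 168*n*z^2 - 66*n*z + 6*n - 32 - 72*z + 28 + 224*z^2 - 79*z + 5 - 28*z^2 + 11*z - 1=z^2*(168*n + 196) + z*(-120*n - 140)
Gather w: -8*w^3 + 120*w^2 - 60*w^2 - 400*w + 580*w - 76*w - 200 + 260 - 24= -8*w^3 + 60*w^2 + 104*w + 36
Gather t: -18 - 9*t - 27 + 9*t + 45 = 0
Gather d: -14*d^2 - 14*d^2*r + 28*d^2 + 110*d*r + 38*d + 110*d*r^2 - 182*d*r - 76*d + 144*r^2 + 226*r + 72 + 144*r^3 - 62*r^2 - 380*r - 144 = d^2*(14 - 14*r) + d*(110*r^2 - 72*r - 38) + 144*r^3 + 82*r^2 - 154*r - 72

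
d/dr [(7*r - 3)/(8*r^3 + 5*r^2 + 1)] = (56*r^3 + 35*r^2 - 2*r*(7*r - 3)*(12*r + 5) + 7)/(8*r^3 + 5*r^2 + 1)^2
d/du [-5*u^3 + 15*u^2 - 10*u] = -15*u^2 + 30*u - 10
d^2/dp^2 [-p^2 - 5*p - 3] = -2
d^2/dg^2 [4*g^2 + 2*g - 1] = 8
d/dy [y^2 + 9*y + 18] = 2*y + 9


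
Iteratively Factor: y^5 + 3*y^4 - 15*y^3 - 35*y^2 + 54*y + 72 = (y - 3)*(y^4 + 6*y^3 + 3*y^2 - 26*y - 24) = (y - 3)*(y + 1)*(y^3 + 5*y^2 - 2*y - 24) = (y - 3)*(y + 1)*(y + 4)*(y^2 + y - 6) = (y - 3)*(y - 2)*(y + 1)*(y + 4)*(y + 3)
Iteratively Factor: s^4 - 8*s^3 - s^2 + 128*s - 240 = (s + 4)*(s^3 - 12*s^2 + 47*s - 60) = (s - 4)*(s + 4)*(s^2 - 8*s + 15) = (s - 4)*(s - 3)*(s + 4)*(s - 5)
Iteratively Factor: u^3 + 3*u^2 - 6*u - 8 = (u + 1)*(u^2 + 2*u - 8) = (u - 2)*(u + 1)*(u + 4)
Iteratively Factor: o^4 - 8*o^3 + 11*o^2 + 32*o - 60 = (o + 2)*(o^3 - 10*o^2 + 31*o - 30) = (o - 2)*(o + 2)*(o^2 - 8*o + 15) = (o - 3)*(o - 2)*(o + 2)*(o - 5)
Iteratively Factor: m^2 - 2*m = (m)*(m - 2)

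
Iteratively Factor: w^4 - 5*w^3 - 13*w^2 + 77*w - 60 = (w - 3)*(w^3 - 2*w^2 - 19*w + 20) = (w - 3)*(w + 4)*(w^2 - 6*w + 5) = (w - 3)*(w - 1)*(w + 4)*(w - 5)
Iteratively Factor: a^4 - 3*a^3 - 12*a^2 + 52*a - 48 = (a - 2)*(a^3 - a^2 - 14*a + 24) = (a - 2)*(a + 4)*(a^2 - 5*a + 6) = (a - 3)*(a - 2)*(a + 4)*(a - 2)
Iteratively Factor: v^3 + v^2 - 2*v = (v + 2)*(v^2 - v) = v*(v + 2)*(v - 1)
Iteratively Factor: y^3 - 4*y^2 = (y - 4)*(y^2) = y*(y - 4)*(y)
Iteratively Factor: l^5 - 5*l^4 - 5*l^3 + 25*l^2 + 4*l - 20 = (l + 2)*(l^4 - 7*l^3 + 9*l^2 + 7*l - 10) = (l - 2)*(l + 2)*(l^3 - 5*l^2 - l + 5) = (l - 2)*(l - 1)*(l + 2)*(l^2 - 4*l - 5) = (l - 2)*(l - 1)*(l + 1)*(l + 2)*(l - 5)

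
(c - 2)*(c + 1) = c^2 - c - 2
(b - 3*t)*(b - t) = b^2 - 4*b*t + 3*t^2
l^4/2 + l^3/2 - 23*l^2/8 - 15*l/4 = l*(l/2 + 1)*(l - 5/2)*(l + 3/2)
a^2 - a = a*(a - 1)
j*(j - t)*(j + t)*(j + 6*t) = j^4 + 6*j^3*t - j^2*t^2 - 6*j*t^3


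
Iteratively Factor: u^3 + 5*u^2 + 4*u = (u)*(u^2 + 5*u + 4) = u*(u + 1)*(u + 4)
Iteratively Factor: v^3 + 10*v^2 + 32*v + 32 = (v + 2)*(v^2 + 8*v + 16) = (v + 2)*(v + 4)*(v + 4)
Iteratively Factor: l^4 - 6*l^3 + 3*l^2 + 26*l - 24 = (l + 2)*(l^3 - 8*l^2 + 19*l - 12) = (l - 1)*(l + 2)*(l^2 - 7*l + 12) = (l - 4)*(l - 1)*(l + 2)*(l - 3)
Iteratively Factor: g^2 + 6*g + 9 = (g + 3)*(g + 3)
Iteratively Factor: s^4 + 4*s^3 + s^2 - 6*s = (s + 3)*(s^3 + s^2 - 2*s) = (s + 2)*(s + 3)*(s^2 - s) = (s - 1)*(s + 2)*(s + 3)*(s)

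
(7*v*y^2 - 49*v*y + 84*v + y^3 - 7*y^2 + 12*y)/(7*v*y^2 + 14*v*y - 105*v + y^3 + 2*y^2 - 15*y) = (y - 4)/(y + 5)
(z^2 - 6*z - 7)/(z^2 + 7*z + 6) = (z - 7)/(z + 6)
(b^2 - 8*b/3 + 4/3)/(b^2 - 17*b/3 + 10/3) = (b - 2)/(b - 5)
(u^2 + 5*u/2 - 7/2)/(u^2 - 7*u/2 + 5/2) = (2*u + 7)/(2*u - 5)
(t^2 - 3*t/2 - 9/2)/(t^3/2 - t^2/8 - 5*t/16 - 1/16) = 8*(-2*t^2 + 3*t + 9)/(-8*t^3 + 2*t^2 + 5*t + 1)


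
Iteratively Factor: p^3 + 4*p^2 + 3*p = (p + 1)*(p^2 + 3*p) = (p + 1)*(p + 3)*(p)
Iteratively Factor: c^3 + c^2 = (c)*(c^2 + c) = c^2*(c + 1)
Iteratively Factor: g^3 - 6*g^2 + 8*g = (g - 2)*(g^2 - 4*g) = (g - 4)*(g - 2)*(g)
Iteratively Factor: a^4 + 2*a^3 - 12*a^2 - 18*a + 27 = (a - 3)*(a^3 + 5*a^2 + 3*a - 9) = (a - 3)*(a - 1)*(a^2 + 6*a + 9) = (a - 3)*(a - 1)*(a + 3)*(a + 3)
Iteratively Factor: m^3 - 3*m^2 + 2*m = (m - 2)*(m^2 - m) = m*(m - 2)*(m - 1)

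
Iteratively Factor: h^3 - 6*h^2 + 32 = (h - 4)*(h^2 - 2*h - 8) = (h - 4)^2*(h + 2)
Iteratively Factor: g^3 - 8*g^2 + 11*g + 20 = (g + 1)*(g^2 - 9*g + 20) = (g - 4)*(g + 1)*(g - 5)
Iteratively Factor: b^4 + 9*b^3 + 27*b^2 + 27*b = (b + 3)*(b^3 + 6*b^2 + 9*b) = b*(b + 3)*(b^2 + 6*b + 9) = b*(b + 3)^2*(b + 3)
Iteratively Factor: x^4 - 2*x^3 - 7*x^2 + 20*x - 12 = (x + 3)*(x^3 - 5*x^2 + 8*x - 4) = (x - 1)*(x + 3)*(x^2 - 4*x + 4) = (x - 2)*(x - 1)*(x + 3)*(x - 2)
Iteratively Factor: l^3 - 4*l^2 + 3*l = (l - 3)*(l^2 - l) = l*(l - 3)*(l - 1)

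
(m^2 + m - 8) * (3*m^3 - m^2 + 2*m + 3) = 3*m^5 + 2*m^4 - 23*m^3 + 13*m^2 - 13*m - 24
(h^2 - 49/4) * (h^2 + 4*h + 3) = h^4 + 4*h^3 - 37*h^2/4 - 49*h - 147/4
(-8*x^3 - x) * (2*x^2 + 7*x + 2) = -16*x^5 - 56*x^4 - 18*x^3 - 7*x^2 - 2*x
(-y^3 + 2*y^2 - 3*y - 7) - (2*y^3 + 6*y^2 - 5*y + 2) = -3*y^3 - 4*y^2 + 2*y - 9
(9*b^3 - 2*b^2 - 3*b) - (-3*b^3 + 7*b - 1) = 12*b^3 - 2*b^2 - 10*b + 1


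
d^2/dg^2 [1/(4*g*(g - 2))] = (g^2 + g*(g - 2) + (g - 2)^2)/(2*g^3*(g - 2)^3)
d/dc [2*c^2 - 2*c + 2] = 4*c - 2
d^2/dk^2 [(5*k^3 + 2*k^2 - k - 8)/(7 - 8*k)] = 10*(-64*k^3 + 168*k^2 - 147*k + 94)/(512*k^3 - 1344*k^2 + 1176*k - 343)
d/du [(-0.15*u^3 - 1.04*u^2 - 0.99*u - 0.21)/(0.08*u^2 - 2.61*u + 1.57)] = (-0.012*u^4 + 0.783*u^3 + 2.0871*u^2 - 3.232*u - 2.1024)/(0.0064*u^4 - 0.4176*u^3 + 7.0633*u^2 - 8.1954*u + 2.4649)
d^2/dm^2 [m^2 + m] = 2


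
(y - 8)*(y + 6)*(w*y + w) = w*y^3 - w*y^2 - 50*w*y - 48*w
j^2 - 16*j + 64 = (j - 8)^2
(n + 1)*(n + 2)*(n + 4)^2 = n^4 + 11*n^3 + 42*n^2 + 64*n + 32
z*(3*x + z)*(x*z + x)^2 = 3*x^3*z^3 + 6*x^3*z^2 + 3*x^3*z + x^2*z^4 + 2*x^2*z^3 + x^2*z^2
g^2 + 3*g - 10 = (g - 2)*(g + 5)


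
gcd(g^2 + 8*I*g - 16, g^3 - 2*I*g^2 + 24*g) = g + 4*I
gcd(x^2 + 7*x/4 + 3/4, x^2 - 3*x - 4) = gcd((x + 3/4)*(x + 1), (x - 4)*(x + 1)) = x + 1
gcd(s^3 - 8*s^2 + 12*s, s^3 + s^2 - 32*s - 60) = s - 6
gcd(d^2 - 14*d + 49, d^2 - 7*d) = d - 7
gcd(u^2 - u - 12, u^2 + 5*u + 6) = u + 3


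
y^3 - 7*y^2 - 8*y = y*(y - 8)*(y + 1)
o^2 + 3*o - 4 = (o - 1)*(o + 4)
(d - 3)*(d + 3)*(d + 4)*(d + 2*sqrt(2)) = d^4 + 2*sqrt(2)*d^3 + 4*d^3 - 9*d^2 + 8*sqrt(2)*d^2 - 36*d - 18*sqrt(2)*d - 72*sqrt(2)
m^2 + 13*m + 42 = (m + 6)*(m + 7)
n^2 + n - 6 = (n - 2)*(n + 3)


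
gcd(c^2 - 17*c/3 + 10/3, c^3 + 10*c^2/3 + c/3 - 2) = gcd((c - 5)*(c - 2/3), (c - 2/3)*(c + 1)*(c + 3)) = c - 2/3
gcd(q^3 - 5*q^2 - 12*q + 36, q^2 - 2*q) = q - 2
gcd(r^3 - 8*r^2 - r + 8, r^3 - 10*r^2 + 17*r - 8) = r^2 - 9*r + 8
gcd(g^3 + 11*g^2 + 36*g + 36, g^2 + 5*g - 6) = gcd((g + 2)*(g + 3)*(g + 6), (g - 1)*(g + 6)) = g + 6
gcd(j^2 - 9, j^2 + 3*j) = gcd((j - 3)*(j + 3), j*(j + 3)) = j + 3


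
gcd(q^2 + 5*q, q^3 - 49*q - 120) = q + 5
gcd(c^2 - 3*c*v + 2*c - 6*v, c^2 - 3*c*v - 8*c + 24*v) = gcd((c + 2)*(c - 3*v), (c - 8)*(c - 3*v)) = -c + 3*v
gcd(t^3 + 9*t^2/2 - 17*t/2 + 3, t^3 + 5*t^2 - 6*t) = t^2 + 5*t - 6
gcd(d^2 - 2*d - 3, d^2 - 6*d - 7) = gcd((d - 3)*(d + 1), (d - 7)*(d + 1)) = d + 1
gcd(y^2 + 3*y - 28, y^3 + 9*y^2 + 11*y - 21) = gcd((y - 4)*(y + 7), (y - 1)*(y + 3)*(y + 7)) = y + 7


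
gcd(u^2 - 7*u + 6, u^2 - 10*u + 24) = u - 6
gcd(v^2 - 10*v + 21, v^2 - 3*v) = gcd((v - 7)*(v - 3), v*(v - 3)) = v - 3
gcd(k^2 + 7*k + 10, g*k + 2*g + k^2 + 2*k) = k + 2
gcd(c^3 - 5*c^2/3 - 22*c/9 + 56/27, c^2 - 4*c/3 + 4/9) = c - 2/3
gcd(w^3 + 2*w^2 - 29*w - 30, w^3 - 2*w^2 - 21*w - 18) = w + 1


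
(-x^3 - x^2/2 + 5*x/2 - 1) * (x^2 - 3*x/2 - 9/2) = -x^5 + x^4 + 31*x^3/4 - 5*x^2/2 - 39*x/4 + 9/2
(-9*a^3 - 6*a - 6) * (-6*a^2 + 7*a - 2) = 54*a^5 - 63*a^4 + 54*a^3 - 6*a^2 - 30*a + 12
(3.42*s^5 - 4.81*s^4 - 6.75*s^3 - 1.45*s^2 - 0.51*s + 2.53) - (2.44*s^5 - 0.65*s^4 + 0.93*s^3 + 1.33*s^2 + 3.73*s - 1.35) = 0.98*s^5 - 4.16*s^4 - 7.68*s^3 - 2.78*s^2 - 4.24*s + 3.88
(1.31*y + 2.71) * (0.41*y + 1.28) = 0.5371*y^2 + 2.7879*y + 3.4688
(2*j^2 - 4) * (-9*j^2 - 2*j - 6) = -18*j^4 - 4*j^3 + 24*j^2 + 8*j + 24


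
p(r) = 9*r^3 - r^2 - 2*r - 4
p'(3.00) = 235.00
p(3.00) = 224.00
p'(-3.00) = 247.00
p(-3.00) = -250.00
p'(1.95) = 96.77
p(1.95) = 55.03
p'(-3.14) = 270.49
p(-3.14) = -286.21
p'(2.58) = 172.56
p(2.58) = 138.75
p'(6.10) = 990.47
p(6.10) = 1989.42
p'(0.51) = 4.00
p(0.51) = -4.09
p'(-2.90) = 230.87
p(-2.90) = -226.11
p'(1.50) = 55.75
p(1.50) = 21.12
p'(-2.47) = 167.66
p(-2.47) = -140.78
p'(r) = 27*r^2 - 2*r - 2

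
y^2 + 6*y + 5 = (y + 1)*(y + 5)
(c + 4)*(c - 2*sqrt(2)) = c^2 - 2*sqrt(2)*c + 4*c - 8*sqrt(2)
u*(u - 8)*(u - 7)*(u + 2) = u^4 - 13*u^3 + 26*u^2 + 112*u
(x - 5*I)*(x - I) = x^2 - 6*I*x - 5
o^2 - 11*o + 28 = (o - 7)*(o - 4)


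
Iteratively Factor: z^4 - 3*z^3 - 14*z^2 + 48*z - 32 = (z - 4)*(z^3 + z^2 - 10*z + 8) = (z - 4)*(z + 4)*(z^2 - 3*z + 2) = (z - 4)*(z - 2)*(z + 4)*(z - 1)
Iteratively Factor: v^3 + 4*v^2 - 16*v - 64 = (v + 4)*(v^2 - 16) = (v - 4)*(v + 4)*(v + 4)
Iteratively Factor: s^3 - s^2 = (s)*(s^2 - s) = s^2*(s - 1)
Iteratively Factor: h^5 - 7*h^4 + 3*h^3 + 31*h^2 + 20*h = (h - 5)*(h^4 - 2*h^3 - 7*h^2 - 4*h) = (h - 5)*(h + 1)*(h^3 - 3*h^2 - 4*h) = (h - 5)*(h + 1)^2*(h^2 - 4*h) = (h - 5)*(h - 4)*(h + 1)^2*(h)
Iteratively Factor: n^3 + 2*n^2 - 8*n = (n - 2)*(n^2 + 4*n) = (n - 2)*(n + 4)*(n)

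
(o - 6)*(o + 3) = o^2 - 3*o - 18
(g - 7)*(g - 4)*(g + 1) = g^3 - 10*g^2 + 17*g + 28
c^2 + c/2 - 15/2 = (c - 5/2)*(c + 3)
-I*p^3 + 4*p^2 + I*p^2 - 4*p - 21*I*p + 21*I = (p - 3*I)*(p + 7*I)*(-I*p + I)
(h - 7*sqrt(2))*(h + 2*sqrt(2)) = h^2 - 5*sqrt(2)*h - 28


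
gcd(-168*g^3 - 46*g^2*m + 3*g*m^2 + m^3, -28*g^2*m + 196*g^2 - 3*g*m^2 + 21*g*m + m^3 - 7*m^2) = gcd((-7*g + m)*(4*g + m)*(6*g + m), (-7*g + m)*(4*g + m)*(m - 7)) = 28*g^2 + 3*g*m - m^2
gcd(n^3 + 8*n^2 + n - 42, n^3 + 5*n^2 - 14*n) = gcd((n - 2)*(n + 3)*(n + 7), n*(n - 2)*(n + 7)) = n^2 + 5*n - 14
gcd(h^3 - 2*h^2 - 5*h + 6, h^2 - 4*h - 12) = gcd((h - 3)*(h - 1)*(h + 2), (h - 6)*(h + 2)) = h + 2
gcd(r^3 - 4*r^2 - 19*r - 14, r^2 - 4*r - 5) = r + 1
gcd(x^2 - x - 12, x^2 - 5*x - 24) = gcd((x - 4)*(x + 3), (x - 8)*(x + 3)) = x + 3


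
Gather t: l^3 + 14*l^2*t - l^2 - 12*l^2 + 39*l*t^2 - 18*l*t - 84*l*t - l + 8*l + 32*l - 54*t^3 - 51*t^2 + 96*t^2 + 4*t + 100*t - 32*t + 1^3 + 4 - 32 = l^3 - 13*l^2 + 39*l - 54*t^3 + t^2*(39*l + 45) + t*(14*l^2 - 102*l + 72) - 27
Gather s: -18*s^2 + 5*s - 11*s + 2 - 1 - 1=-18*s^2 - 6*s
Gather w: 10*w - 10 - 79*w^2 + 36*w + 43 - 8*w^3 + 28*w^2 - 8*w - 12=-8*w^3 - 51*w^2 + 38*w + 21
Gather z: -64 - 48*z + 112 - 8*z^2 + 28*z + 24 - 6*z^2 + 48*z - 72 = -14*z^2 + 28*z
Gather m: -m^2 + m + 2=-m^2 + m + 2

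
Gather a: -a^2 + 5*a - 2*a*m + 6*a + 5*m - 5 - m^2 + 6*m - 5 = -a^2 + a*(11 - 2*m) - m^2 + 11*m - 10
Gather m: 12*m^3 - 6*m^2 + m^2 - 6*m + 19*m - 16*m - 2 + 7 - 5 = 12*m^3 - 5*m^2 - 3*m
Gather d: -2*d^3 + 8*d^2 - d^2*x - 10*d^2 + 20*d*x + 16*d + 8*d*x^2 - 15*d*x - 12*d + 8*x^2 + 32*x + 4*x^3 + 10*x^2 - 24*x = -2*d^3 + d^2*(-x - 2) + d*(8*x^2 + 5*x + 4) + 4*x^3 + 18*x^2 + 8*x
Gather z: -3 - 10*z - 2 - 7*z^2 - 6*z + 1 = -7*z^2 - 16*z - 4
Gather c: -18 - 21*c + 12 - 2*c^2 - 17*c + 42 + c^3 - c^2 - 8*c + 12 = c^3 - 3*c^2 - 46*c + 48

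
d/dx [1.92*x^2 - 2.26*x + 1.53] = 3.84*x - 2.26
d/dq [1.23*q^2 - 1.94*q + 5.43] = 2.46*q - 1.94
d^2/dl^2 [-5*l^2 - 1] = -10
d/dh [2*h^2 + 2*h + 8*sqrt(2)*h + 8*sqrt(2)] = 4*h + 2 + 8*sqrt(2)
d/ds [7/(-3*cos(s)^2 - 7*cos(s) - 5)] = -7*(6*cos(s) + 7)*sin(s)/(3*cos(s)^2 + 7*cos(s) + 5)^2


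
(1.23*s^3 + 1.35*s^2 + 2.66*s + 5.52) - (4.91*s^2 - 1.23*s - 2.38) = 1.23*s^3 - 3.56*s^2 + 3.89*s + 7.9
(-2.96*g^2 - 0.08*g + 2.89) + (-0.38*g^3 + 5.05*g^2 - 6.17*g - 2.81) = -0.38*g^3 + 2.09*g^2 - 6.25*g + 0.0800000000000001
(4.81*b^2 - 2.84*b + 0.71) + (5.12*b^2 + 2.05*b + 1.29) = 9.93*b^2 - 0.79*b + 2.0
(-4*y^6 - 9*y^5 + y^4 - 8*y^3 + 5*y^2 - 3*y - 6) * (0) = 0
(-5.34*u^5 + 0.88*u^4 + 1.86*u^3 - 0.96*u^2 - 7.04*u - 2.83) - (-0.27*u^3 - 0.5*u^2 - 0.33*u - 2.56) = -5.34*u^5 + 0.88*u^4 + 2.13*u^3 - 0.46*u^2 - 6.71*u - 0.27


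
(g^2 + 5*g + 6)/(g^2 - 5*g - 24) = (g + 2)/(g - 8)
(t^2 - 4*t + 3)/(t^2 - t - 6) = (t - 1)/(t + 2)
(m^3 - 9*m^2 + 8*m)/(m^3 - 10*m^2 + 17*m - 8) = m/(m - 1)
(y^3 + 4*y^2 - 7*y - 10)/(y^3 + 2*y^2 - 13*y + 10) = (y + 1)/(y - 1)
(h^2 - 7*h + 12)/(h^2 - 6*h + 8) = (h - 3)/(h - 2)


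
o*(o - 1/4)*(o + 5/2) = o^3 + 9*o^2/4 - 5*o/8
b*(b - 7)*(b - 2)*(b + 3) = b^4 - 6*b^3 - 13*b^2 + 42*b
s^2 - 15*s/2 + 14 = (s - 4)*(s - 7/2)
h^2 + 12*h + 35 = (h + 5)*(h + 7)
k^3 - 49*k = k*(k - 7)*(k + 7)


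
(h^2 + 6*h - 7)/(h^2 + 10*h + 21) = (h - 1)/(h + 3)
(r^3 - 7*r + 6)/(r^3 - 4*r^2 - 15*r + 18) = (r - 2)/(r - 6)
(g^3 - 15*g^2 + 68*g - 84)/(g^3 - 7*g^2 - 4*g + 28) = (g - 6)/(g + 2)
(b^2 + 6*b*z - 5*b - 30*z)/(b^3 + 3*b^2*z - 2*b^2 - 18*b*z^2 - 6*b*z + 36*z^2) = (5 - b)/(-b^2 + 3*b*z + 2*b - 6*z)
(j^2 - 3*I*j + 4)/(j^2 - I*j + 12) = (j + I)/(j + 3*I)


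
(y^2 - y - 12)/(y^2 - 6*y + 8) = (y + 3)/(y - 2)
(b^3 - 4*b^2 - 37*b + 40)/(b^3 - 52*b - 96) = (b^2 + 4*b - 5)/(b^2 + 8*b + 12)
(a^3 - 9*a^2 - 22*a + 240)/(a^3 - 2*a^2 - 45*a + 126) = (a^2 - 3*a - 40)/(a^2 + 4*a - 21)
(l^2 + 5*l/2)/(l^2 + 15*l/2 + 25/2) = l/(l + 5)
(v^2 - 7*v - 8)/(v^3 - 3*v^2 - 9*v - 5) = (v - 8)/(v^2 - 4*v - 5)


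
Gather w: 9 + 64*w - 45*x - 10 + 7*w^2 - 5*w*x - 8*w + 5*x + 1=7*w^2 + w*(56 - 5*x) - 40*x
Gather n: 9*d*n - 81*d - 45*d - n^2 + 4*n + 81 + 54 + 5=-126*d - n^2 + n*(9*d + 4) + 140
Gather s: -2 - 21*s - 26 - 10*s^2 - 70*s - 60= -10*s^2 - 91*s - 88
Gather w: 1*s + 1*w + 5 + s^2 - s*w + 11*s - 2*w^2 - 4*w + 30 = s^2 + 12*s - 2*w^2 + w*(-s - 3) + 35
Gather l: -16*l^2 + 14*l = -16*l^2 + 14*l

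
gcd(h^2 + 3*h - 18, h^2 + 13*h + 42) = h + 6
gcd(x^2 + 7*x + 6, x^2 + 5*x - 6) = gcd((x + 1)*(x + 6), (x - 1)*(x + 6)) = x + 6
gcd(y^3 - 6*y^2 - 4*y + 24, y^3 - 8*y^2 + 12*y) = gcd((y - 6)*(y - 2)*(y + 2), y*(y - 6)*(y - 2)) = y^2 - 8*y + 12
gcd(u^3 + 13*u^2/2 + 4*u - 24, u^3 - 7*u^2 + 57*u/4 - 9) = u - 3/2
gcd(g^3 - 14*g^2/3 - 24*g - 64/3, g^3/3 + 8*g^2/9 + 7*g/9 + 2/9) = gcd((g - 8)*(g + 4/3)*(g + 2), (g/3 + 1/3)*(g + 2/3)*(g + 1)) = 1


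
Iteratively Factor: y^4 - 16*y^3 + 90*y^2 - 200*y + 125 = (y - 5)*(y^3 - 11*y^2 + 35*y - 25) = (y - 5)^2*(y^2 - 6*y + 5) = (y - 5)^3*(y - 1)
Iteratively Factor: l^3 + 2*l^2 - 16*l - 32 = (l + 2)*(l^2 - 16) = (l + 2)*(l + 4)*(l - 4)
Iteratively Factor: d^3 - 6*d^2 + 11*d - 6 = (d - 2)*(d^2 - 4*d + 3) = (d - 2)*(d - 1)*(d - 3)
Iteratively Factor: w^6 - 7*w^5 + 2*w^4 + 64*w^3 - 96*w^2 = (w - 4)*(w^5 - 3*w^4 - 10*w^3 + 24*w^2) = (w - 4)*(w - 2)*(w^4 - w^3 - 12*w^2) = (w - 4)*(w - 2)*(w + 3)*(w^3 - 4*w^2) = w*(w - 4)*(w - 2)*(w + 3)*(w^2 - 4*w) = w^2*(w - 4)*(w - 2)*(w + 3)*(w - 4)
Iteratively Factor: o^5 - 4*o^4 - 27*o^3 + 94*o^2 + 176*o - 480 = (o - 2)*(o^4 - 2*o^3 - 31*o^2 + 32*o + 240) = (o - 2)*(o + 3)*(o^3 - 5*o^2 - 16*o + 80) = (o - 5)*(o - 2)*(o + 3)*(o^2 - 16) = (o - 5)*(o - 2)*(o + 3)*(o + 4)*(o - 4)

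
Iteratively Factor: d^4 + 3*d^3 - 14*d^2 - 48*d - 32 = (d + 2)*(d^3 + d^2 - 16*d - 16) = (d - 4)*(d + 2)*(d^2 + 5*d + 4) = (d - 4)*(d + 1)*(d + 2)*(d + 4)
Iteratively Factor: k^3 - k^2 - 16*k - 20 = (k - 5)*(k^2 + 4*k + 4) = (k - 5)*(k + 2)*(k + 2)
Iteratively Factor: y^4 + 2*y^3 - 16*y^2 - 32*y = (y)*(y^3 + 2*y^2 - 16*y - 32) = y*(y - 4)*(y^2 + 6*y + 8) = y*(y - 4)*(y + 4)*(y + 2)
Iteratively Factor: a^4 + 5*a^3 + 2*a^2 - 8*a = (a + 4)*(a^3 + a^2 - 2*a) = (a - 1)*(a + 4)*(a^2 + 2*a) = (a - 1)*(a + 2)*(a + 4)*(a)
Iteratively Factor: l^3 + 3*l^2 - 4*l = (l + 4)*(l^2 - l) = l*(l + 4)*(l - 1)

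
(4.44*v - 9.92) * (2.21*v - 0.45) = 9.8124*v^2 - 23.9212*v + 4.464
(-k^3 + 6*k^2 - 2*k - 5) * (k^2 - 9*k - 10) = -k^5 + 15*k^4 - 46*k^3 - 47*k^2 + 65*k + 50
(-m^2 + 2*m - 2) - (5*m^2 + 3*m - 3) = -6*m^2 - m + 1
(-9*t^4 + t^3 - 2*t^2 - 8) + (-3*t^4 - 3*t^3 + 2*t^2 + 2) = -12*t^4 - 2*t^3 - 6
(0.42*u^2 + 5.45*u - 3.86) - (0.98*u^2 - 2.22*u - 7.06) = -0.56*u^2 + 7.67*u + 3.2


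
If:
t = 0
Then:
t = 0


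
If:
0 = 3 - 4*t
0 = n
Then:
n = 0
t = 3/4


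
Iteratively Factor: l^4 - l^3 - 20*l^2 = (l - 5)*(l^3 + 4*l^2) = (l - 5)*(l + 4)*(l^2) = l*(l - 5)*(l + 4)*(l)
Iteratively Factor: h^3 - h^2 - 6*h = (h + 2)*(h^2 - 3*h) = (h - 3)*(h + 2)*(h)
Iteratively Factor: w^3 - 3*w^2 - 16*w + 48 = (w - 4)*(w^2 + w - 12) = (w - 4)*(w + 4)*(w - 3)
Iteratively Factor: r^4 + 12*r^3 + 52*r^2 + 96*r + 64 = (r + 2)*(r^3 + 10*r^2 + 32*r + 32) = (r + 2)*(r + 4)*(r^2 + 6*r + 8) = (r + 2)*(r + 4)^2*(r + 2)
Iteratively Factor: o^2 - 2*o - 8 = (o + 2)*(o - 4)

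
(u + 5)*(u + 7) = u^2 + 12*u + 35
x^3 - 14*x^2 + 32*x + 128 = (x - 8)^2*(x + 2)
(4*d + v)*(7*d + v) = 28*d^2 + 11*d*v + v^2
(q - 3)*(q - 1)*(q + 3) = q^3 - q^2 - 9*q + 9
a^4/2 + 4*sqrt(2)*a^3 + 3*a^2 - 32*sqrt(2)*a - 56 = (a/2 + sqrt(2))*(a - 2*sqrt(2))*(a + sqrt(2))*(a + 7*sqrt(2))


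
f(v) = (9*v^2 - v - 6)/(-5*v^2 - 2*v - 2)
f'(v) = (10*v + 2)*(9*v^2 - v - 6)/(-5*v^2 - 2*v - 2)^2 + (18*v - 1)/(-5*v^2 - 2*v - 2) = (-23*v^2 - 96*v - 10)/(25*v^4 + 20*v^3 + 24*v^2 + 8*v + 4)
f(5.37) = -1.58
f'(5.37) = -0.05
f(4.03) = -1.49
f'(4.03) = -0.09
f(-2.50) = -1.87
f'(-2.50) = 0.11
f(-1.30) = -1.34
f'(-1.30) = 1.23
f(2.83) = -1.33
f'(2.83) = -0.20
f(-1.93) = -1.76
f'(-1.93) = 0.32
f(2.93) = -1.35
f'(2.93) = -0.19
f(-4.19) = -1.92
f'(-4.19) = -0.00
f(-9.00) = -1.88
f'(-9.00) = -0.00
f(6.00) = -1.61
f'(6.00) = -0.04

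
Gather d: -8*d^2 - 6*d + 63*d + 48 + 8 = -8*d^2 + 57*d + 56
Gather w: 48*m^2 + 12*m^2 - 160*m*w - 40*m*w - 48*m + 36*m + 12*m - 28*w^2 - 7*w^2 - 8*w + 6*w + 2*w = 60*m^2 - 200*m*w - 35*w^2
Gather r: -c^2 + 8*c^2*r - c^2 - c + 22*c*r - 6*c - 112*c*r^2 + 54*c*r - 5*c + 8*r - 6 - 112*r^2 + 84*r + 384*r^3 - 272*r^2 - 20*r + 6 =-2*c^2 - 12*c + 384*r^3 + r^2*(-112*c - 384) + r*(8*c^2 + 76*c + 72)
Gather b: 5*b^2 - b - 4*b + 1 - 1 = 5*b^2 - 5*b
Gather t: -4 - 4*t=-4*t - 4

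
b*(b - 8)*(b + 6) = b^3 - 2*b^2 - 48*b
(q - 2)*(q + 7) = q^2 + 5*q - 14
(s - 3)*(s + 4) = s^2 + s - 12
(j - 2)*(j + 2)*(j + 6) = j^3 + 6*j^2 - 4*j - 24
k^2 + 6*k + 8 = (k + 2)*(k + 4)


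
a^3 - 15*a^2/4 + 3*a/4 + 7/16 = (a - 7/2)*(a - 1/2)*(a + 1/4)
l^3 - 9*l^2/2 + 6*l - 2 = (l - 2)^2*(l - 1/2)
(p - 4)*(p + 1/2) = p^2 - 7*p/2 - 2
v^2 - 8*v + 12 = (v - 6)*(v - 2)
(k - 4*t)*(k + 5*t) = k^2 + k*t - 20*t^2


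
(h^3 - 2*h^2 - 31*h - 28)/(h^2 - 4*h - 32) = (h^2 - 6*h - 7)/(h - 8)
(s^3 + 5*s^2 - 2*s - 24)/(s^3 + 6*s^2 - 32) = (s + 3)/(s + 4)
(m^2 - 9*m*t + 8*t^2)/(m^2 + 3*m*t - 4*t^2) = (m - 8*t)/(m + 4*t)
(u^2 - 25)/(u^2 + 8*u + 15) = (u - 5)/(u + 3)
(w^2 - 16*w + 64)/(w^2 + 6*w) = (w^2 - 16*w + 64)/(w*(w + 6))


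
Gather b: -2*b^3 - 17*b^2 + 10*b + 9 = -2*b^3 - 17*b^2 + 10*b + 9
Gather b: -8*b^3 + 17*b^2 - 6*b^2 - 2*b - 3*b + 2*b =-8*b^3 + 11*b^2 - 3*b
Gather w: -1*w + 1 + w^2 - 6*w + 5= w^2 - 7*w + 6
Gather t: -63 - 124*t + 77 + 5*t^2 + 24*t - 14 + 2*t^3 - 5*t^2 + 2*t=2*t^3 - 98*t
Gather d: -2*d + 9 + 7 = 16 - 2*d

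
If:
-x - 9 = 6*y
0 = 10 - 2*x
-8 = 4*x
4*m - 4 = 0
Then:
No Solution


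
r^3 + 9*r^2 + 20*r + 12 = (r + 1)*(r + 2)*(r + 6)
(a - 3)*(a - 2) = a^2 - 5*a + 6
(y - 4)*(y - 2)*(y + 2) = y^3 - 4*y^2 - 4*y + 16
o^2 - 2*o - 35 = (o - 7)*(o + 5)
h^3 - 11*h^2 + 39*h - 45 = (h - 5)*(h - 3)^2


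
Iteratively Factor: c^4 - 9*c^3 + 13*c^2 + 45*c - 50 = (c - 5)*(c^3 - 4*c^2 - 7*c + 10) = (c - 5)*(c - 1)*(c^2 - 3*c - 10) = (c - 5)^2*(c - 1)*(c + 2)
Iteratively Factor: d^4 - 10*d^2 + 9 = (d + 3)*(d^3 - 3*d^2 - d + 3) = (d - 3)*(d + 3)*(d^2 - 1) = (d - 3)*(d + 1)*(d + 3)*(d - 1)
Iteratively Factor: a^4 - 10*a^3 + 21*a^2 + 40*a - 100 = (a + 2)*(a^3 - 12*a^2 + 45*a - 50) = (a - 5)*(a + 2)*(a^2 - 7*a + 10) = (a - 5)*(a - 2)*(a + 2)*(a - 5)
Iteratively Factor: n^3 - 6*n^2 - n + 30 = (n + 2)*(n^2 - 8*n + 15) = (n - 3)*(n + 2)*(n - 5)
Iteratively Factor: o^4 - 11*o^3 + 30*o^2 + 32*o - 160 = (o + 2)*(o^3 - 13*o^2 + 56*o - 80) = (o - 5)*(o + 2)*(o^2 - 8*o + 16) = (o - 5)*(o - 4)*(o + 2)*(o - 4)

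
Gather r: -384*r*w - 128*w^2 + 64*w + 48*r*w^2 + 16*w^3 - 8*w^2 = r*(48*w^2 - 384*w) + 16*w^3 - 136*w^2 + 64*w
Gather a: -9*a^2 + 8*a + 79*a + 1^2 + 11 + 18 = -9*a^2 + 87*a + 30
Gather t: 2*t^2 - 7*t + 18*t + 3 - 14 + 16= 2*t^2 + 11*t + 5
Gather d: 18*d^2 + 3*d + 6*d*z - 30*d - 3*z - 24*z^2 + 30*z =18*d^2 + d*(6*z - 27) - 24*z^2 + 27*z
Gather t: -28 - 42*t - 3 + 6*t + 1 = -36*t - 30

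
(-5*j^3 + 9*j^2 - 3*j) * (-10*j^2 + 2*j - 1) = 50*j^5 - 100*j^4 + 53*j^3 - 15*j^2 + 3*j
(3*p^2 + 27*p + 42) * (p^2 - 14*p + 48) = 3*p^4 - 15*p^3 - 192*p^2 + 708*p + 2016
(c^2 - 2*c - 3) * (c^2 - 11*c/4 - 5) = c^4 - 19*c^3/4 - 5*c^2/2 + 73*c/4 + 15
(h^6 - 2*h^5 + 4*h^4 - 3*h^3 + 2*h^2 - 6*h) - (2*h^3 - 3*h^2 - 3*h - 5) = h^6 - 2*h^5 + 4*h^4 - 5*h^3 + 5*h^2 - 3*h + 5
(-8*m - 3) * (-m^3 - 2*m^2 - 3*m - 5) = 8*m^4 + 19*m^3 + 30*m^2 + 49*m + 15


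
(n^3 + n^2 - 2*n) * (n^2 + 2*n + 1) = n^5 + 3*n^4 + n^3 - 3*n^2 - 2*n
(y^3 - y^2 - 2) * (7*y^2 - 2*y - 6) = 7*y^5 - 9*y^4 - 4*y^3 - 8*y^2 + 4*y + 12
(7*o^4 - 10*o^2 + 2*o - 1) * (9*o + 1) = 63*o^5 + 7*o^4 - 90*o^3 + 8*o^2 - 7*o - 1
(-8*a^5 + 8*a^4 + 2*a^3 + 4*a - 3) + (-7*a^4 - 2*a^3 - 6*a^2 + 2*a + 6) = -8*a^5 + a^4 - 6*a^2 + 6*a + 3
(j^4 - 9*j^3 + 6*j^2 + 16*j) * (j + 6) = j^5 - 3*j^4 - 48*j^3 + 52*j^2 + 96*j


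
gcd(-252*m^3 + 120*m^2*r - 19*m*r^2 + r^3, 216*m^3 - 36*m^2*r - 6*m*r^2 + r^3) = 36*m^2 - 12*m*r + r^2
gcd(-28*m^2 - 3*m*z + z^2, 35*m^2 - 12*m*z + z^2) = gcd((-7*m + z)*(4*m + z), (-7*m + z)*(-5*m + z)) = -7*m + z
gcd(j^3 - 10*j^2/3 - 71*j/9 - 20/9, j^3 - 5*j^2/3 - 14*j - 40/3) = j^2 - 11*j/3 - 20/3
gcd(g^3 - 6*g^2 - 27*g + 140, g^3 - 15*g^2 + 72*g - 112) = g^2 - 11*g + 28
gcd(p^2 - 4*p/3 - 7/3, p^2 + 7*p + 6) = p + 1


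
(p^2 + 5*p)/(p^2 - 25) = p/(p - 5)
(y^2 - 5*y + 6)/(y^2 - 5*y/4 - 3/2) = 4*(y - 3)/(4*y + 3)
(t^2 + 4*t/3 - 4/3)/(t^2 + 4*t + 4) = (t - 2/3)/(t + 2)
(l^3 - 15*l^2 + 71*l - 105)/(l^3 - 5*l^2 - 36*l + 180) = (l^2 - 10*l + 21)/(l^2 - 36)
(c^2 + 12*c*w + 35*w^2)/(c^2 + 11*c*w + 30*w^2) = (c + 7*w)/(c + 6*w)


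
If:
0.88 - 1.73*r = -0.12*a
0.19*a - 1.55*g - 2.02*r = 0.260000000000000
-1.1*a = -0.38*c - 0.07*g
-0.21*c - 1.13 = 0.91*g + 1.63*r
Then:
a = -1.65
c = -4.61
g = -0.88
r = 0.39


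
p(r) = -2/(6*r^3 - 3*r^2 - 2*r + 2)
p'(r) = -2*(-18*r^2 + 6*r + 2)/(6*r^3 - 3*r^2 - 2*r + 2)^2 = 4*(9*r^2 - 3*r - 1)/(6*r^3 - 3*r^2 - 2*r + 2)^2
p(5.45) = -0.00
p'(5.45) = 0.00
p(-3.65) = 0.01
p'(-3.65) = 0.00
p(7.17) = -0.00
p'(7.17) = 0.00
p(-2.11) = 0.03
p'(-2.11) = 0.05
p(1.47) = -0.17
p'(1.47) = 0.41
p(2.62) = -0.02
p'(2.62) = 0.03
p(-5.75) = 0.00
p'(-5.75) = 0.00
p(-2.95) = 0.01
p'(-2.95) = 0.01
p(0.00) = -1.00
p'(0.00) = -1.00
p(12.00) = 0.00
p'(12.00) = 0.00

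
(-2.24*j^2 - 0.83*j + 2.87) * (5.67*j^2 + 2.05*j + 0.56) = -12.7008*j^4 - 9.2981*j^3 + 13.317*j^2 + 5.4187*j + 1.6072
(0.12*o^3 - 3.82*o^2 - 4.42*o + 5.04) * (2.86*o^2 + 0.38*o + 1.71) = 0.3432*o^5 - 10.8796*o^4 - 13.8876*o^3 + 6.2026*o^2 - 5.643*o + 8.6184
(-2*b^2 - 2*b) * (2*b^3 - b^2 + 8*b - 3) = -4*b^5 - 2*b^4 - 14*b^3 - 10*b^2 + 6*b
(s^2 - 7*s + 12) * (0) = 0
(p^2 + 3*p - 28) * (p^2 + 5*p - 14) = p^4 + 8*p^3 - 27*p^2 - 182*p + 392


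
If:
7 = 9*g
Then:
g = 7/9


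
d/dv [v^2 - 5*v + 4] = 2*v - 5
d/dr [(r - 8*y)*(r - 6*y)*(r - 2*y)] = 3*r^2 - 32*r*y + 76*y^2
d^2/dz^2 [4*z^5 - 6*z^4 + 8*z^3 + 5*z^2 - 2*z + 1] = 80*z^3 - 72*z^2 + 48*z + 10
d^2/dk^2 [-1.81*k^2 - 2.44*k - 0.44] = -3.62000000000000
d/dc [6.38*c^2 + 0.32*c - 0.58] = 12.76*c + 0.32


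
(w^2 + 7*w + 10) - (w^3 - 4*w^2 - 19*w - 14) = -w^3 + 5*w^2 + 26*w + 24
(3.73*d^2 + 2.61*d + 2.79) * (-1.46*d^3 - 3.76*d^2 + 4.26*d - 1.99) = -5.4458*d^5 - 17.8354*d^4 + 2.0028*d^3 - 6.7945*d^2 + 6.6915*d - 5.5521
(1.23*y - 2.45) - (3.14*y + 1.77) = -1.91*y - 4.22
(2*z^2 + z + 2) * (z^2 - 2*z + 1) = 2*z^4 - 3*z^3 + 2*z^2 - 3*z + 2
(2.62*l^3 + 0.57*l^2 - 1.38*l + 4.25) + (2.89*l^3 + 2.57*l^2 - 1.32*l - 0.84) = 5.51*l^3 + 3.14*l^2 - 2.7*l + 3.41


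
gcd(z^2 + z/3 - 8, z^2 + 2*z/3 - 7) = z + 3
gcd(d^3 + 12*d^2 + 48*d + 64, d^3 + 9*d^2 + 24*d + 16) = d^2 + 8*d + 16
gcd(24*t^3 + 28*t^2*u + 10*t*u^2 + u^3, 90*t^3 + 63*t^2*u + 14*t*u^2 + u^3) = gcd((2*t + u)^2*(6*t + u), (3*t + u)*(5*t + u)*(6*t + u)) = 6*t + u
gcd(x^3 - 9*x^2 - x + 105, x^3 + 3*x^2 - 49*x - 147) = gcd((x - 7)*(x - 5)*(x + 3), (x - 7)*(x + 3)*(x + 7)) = x^2 - 4*x - 21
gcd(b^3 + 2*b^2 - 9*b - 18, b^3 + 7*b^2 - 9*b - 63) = b^2 - 9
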